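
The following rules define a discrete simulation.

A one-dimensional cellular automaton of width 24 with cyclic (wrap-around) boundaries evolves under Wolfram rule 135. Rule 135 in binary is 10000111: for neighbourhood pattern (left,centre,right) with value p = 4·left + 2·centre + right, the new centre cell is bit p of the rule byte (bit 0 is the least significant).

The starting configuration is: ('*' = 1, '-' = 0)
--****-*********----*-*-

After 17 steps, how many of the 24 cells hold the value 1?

11

step 0: --****-*********----*-*-
step 1: **-**---*******--****-*-
step 2: ------**-*****--*-**--*-
step 3: ******----***--**----**-
step 4: -****--***-*--*---***---
step 5: *-**--*-*--*-**-**-*--**
step 6: -----**-*-**-------*-*-*
step 7: -****---*----*******-*-*
step 8: --**--***-***-*****--*-*
step 9: -*---*-*---*---***--**-*
step 10: -*-***-*-***-**-*--*---*
step 11: -*--*--*--*-----*-**-***
step 12: -*-**-**-**-*****-----*-
step 13: **-----------***--*****-
step 14: ---**********-*--*-***--
step 15: ***-********--*-**--*--*
step 16: **---******--**----**-*-
step 17: ---**-****--*---***---*-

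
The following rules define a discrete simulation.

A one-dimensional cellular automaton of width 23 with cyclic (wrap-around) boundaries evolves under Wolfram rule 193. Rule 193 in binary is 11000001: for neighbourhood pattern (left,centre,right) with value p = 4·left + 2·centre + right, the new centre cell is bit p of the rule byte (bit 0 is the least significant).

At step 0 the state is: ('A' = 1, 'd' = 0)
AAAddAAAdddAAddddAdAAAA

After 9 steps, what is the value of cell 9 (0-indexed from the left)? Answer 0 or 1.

step 0: AAAddAAAdddAAddddAdAAAA
step 1: AAAdddAAdAddAdAAddddAAA
step 2: AAAdAddAdddddddAdAAddAA
step 3: AAAddddddAAAAAddddAdddA
step 4: AAAdAAAAddAAAAdAAdddAdd
step 5: dAAddAAAdddAAAddAdAdddd
step 6: ddAdddAAdAddAAddddddAAA
step 7: ddddAddAdddddAdAAAAddAA
step 8: dAAddddddAAAddddAAAdddA
step 9: ddAdAAAAddAAdAAddAAdAdd

0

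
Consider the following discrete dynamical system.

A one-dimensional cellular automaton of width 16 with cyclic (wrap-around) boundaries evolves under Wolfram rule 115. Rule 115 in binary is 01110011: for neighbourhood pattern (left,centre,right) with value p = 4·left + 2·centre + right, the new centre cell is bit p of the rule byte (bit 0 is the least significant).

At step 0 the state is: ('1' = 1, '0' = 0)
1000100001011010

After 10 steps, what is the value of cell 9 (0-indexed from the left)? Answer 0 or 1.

0

k=0  1000100001011010
k=1  0111011110101101
k=2  1001100011010110
k=3  0110111101101011
k=4  1011000110110101
k=5  1101111011011010
k=6  0110001101101101
k=7  1011110110110110
k=8  0100011011011011
k=9  1011101101101101
k=10  1100110110110110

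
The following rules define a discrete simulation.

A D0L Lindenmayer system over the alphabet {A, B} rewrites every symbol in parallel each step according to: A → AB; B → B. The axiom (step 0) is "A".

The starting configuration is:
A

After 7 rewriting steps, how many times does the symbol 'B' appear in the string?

k=0  A
k=1  AB
k=2  ABB
k=3  ABBB
k=4  ABBBB
k=5  ABBBBB
k=6  ABBBBBB
k=7  ABBBBBBB

7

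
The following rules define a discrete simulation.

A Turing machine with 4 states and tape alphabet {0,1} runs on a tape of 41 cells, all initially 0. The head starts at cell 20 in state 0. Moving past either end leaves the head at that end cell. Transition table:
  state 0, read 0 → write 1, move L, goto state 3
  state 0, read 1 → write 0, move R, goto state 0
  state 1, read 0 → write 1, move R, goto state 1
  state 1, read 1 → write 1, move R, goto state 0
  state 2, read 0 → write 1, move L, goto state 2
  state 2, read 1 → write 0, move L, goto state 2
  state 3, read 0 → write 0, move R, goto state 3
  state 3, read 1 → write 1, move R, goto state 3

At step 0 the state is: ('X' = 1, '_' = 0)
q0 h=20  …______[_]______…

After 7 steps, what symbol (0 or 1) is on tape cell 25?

0

t=0: q0 h=20  …______[_]______…
t=1: q3 h=19  …______[_]X_____…
t=2: q3 h=20  …______[X]______…
t=3: q3 h=21  …_____X[_]______…
t=4: q3 h=22  …____X_[_]______…
t=5: q3 h=23  …___X__[_]______…
t=6: q3 h=24  …__X___[_]______…
t=7: q3 h=25  …_X____[_]______…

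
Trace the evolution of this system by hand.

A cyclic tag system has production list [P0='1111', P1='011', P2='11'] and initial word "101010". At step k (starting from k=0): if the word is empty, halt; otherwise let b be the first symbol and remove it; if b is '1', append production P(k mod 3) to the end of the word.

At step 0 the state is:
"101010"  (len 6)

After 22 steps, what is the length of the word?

gen 0: "101010"  (len 6)
gen 1: "010101111"  (len 9)
gen 2: "10101111"  (len 8)
gen 3: "010111111"  (len 9)
gen 4: "10111111"  (len 8)
gen 5: "0111111011"  (len 10)
gen 6: "111111011"  (len 9)
gen 7: "111110111111"  (len 12)
gen 8: "11110111111011"  (len 14)
gen 9: "111011111101111"  (len 15)
gen 10: "110111111011111111"  (len 18)
gen 11: "10111111011111111011"  (len 20)
gen 12: "011111101111111101111"  (len 21)
gen 13: "11111101111111101111"  (len 20)
gen 14: "1111101111111101111011"  (len 22)
gen 15: "11110111111110111101111"  (len 23)
gen 16: "11101111111101111011111111"  (len 26)
gen 17: "1101111111101111011111111011"  (len 28)
gen 18: "10111111110111101111111101111"  (len 29)
gen 19: "01111111101111011111111011111111"  (len 32)
gen 20: "1111111101111011111111011111111"  (len 31)
gen 21: "11111110111101111111101111111111"  (len 32)
gen 22: "11111101111011111111011111111111111"  (len 35)

35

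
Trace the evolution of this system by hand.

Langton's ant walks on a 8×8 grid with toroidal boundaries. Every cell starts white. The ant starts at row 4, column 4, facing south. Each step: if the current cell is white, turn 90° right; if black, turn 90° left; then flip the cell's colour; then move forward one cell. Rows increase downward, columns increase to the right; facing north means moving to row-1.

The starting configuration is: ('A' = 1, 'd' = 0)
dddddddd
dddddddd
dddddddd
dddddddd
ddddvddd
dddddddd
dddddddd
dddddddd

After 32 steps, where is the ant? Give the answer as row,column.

2,6

gen 0: dddddddd
dddddddd
dddddddd
dddddddd
ddddvddd
dddddddd
dddddddd
dddddddd
gen 1: dddddddd
dddddddd
dddddddd
dddddddd
ddd<Addd
dddddddd
dddddddd
dddddddd
gen 2: dddddddd
dddddddd
dddddddd
ddd^dddd
dddAAddd
dddddddd
dddddddd
dddddddd
gen 3: dddddddd
dddddddd
dddddddd
dddA>ddd
dddAAddd
dddddddd
dddddddd
dddddddd
gen 4: dddddddd
dddddddd
dddddddd
dddAAddd
dddAvddd
dddddddd
dddddddd
dddddddd
gen 5: dddddddd
dddddddd
dddddddd
dddAAddd
dddAd>dd
dddddddd
dddddddd
dddddddd
gen 6: dddddddd
dddddddd
dddddddd
dddAAddd
dddAdAdd
dddddvdd
dddddddd
dddddddd
gen 7: dddddddd
dddddddd
dddddddd
dddAAddd
dddAdAdd
dddd<Add
dddddddd
dddddddd
gen 8: dddddddd
dddddddd
dddddddd
dddAAddd
dddA^Add
ddddAAdd
dddddddd
dddddddd
gen 9: dddddddd
dddddddd
dddddddd
dddAAddd
dddAA>dd
ddddAAdd
dddddddd
dddddddd
gen 10: dddddddd
dddddddd
dddddddd
dddAA^dd
dddAAddd
ddddAAdd
dddddddd
dddddddd
gen 11: dddddddd
dddddddd
dddddddd
dddAAA>d
dddAAddd
ddddAAdd
dddddddd
dddddddd
gen 12: dddddddd
dddddddd
dddddddd
dddAAAAd
dddAAdvd
ddddAAdd
dddddddd
dddddddd
gen 13: dddddddd
dddddddd
dddddddd
dddAAAAd
dddAA<Ad
ddddAAdd
dddddddd
dddddddd
gen 14: dddddddd
dddddddd
dddddddd
dddAA^Ad
dddAAAAd
ddddAAdd
dddddddd
dddddddd
gen 15: dddddddd
dddddddd
dddddddd
dddA<dAd
dddAAAAd
ddddAAdd
dddddddd
dddddddd
gen 16: dddddddd
dddddddd
dddddddd
dddAddAd
dddAvAAd
ddddAAdd
dddddddd
dddddddd
gen 17: dddddddd
dddddddd
dddddddd
dddAddAd
dddAd>Ad
ddddAAdd
dddddddd
dddddddd
gen 18: dddddddd
dddddddd
dddddddd
dddAd^Ad
dddAddAd
ddddAAdd
dddddddd
dddddddd
gen 19: dddddddd
dddddddd
dddddddd
dddAdA>d
dddAddAd
ddddAAdd
dddddddd
dddddddd
gen 20: dddddddd
dddddddd
dddddd^d
dddAdAdd
dddAddAd
ddddAAdd
dddddddd
dddddddd
gen 21: dddddddd
dddddddd
ddddddA>
dddAdAdd
dddAddAd
ddddAAdd
dddddddd
dddddddd
gen 22: dddddddd
dddddddd
ddddddAA
dddAdAdv
dddAddAd
ddddAAdd
dddddddd
dddddddd
gen 23: dddddddd
dddddddd
ddddddAA
dddAdA<A
dddAddAd
ddddAAdd
dddddddd
dddddddd
gen 24: dddddddd
dddddddd
dddddd^A
dddAdAAA
dddAddAd
ddddAAdd
dddddddd
dddddddd
gen 25: dddddddd
dddddddd
ddddd<dA
dddAdAAA
dddAddAd
ddddAAdd
dddddddd
dddddddd
gen 26: dddddddd
ddddd^dd
dddddAdA
dddAdAAA
dddAddAd
ddddAAdd
dddddddd
dddddddd
gen 27: dddddddd
dddddA>d
dddddAdA
dddAdAAA
dddAddAd
ddddAAdd
dddddddd
dddddddd
gen 28: dddddddd
dddddAAd
dddddAvA
dddAdAAA
dddAddAd
ddddAAdd
dddddddd
dddddddd
gen 29: dddddddd
dddddAAd
ddddd<AA
dddAdAAA
dddAddAd
ddddAAdd
dddddddd
dddddddd
gen 30: dddddddd
dddddAAd
ddddddAA
dddAdvAA
dddAddAd
ddddAAdd
dddddddd
dddddddd
gen 31: dddddddd
dddddAAd
ddddddAA
dddAdd>A
dddAddAd
ddddAAdd
dddddddd
dddddddd
gen 32: dddddddd
dddddAAd
dddddd^A
dddAdddA
dddAddAd
ddddAAdd
dddddddd
dddddddd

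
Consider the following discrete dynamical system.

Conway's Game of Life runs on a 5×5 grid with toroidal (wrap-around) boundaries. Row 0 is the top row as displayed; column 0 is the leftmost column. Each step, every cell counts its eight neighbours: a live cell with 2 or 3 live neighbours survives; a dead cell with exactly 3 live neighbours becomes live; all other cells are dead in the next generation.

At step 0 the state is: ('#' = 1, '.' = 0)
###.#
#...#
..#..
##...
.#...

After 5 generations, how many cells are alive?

k=0  ###.#
#...#
..#..
##...
.#...
k=1  ..###
..#.#
....#
###..
....#
k=2  #.#.#
#.#.#
..#.#
##.##
....#
k=3  .....
..#..
..#..
.##..
..#..
k=4  .....
.....
..##.
.###.
.##..
k=5  .....
.....
.#.#.
.....
.#.#.

4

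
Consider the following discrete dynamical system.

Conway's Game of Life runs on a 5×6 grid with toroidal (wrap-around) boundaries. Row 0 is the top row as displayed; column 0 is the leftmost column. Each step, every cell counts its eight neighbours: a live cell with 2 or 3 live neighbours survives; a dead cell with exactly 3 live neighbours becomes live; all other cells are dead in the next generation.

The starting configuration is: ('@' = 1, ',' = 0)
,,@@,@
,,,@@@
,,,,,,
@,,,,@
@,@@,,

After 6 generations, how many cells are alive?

2

step 0: ,,@@,@
,,,@@@
,,,,,,
@,,,,@
@,@@,,
step 1: @@,,,@
,,@@,@
@,,,,,
@@,,,@
@,@@,,
step 2: ,,,,,@
,,@,@@
,,@,@,
,,@,,@
,,@,@,
step 3: ,,,,,@
,,,,@@
,@@,@,
,@@,@@
,,,@@@
step 4: @,,@,,
@,,@@@
,@@,,,
,@,,,,
,,@@,,
step 5: @@,,,,
@,,@@@
,@@@@@
,@,@,,
,@@@,,
step 6: ,,,,,,
,,,,,,
,@,,,,
,,,,,,
,,,@,,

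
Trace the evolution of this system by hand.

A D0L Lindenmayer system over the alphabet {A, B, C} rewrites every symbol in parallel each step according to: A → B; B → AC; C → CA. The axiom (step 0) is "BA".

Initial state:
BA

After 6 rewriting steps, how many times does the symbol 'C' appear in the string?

13

gen 0: BA
gen 1: ACB
gen 2: BCAAC
gen 3: ACCABBCA
gen 4: BCACABACACCAB
gen 5: ACCABCABACBCABCACABAC
gen 6: BCACABACCABACBCAACCABACCABCABACBCA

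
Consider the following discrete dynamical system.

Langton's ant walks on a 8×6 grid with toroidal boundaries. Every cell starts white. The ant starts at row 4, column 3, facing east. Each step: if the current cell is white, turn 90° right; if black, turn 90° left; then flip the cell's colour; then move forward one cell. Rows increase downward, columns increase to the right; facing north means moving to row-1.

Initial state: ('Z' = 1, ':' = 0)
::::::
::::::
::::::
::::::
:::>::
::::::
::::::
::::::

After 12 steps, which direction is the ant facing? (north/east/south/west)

east

t=0: ::::::
::::::
::::::
::::::
:::>::
::::::
::::::
::::::
t=1: ::::::
::::::
::::::
::::::
:::Z::
:::v::
::::::
::::::
t=2: ::::::
::::::
::::::
::::::
:::Z::
::<Z::
::::::
::::::
t=3: ::::::
::::::
::::::
::::::
::^Z::
::ZZ::
::::::
::::::
t=4: ::::::
::::::
::::::
::::::
::Z>::
::ZZ::
::::::
::::::
t=5: ::::::
::::::
::::::
:::^::
::Z:::
::ZZ::
::::::
::::::
t=6: ::::::
::::::
::::::
:::Z>:
::Z:::
::ZZ::
::::::
::::::
t=7: ::::::
::::::
::::::
:::ZZ:
::Z:v:
::ZZ::
::::::
::::::
t=8: ::::::
::::::
::::::
:::ZZ:
::Z<Z:
::ZZ::
::::::
::::::
t=9: ::::::
::::::
::::::
:::^Z:
::ZZZ:
::ZZ::
::::::
::::::
t=10: ::::::
::::::
::::::
::<:Z:
::ZZZ:
::ZZ::
::::::
::::::
t=11: ::::::
::::::
::^:::
::Z:Z:
::ZZZ:
::ZZ::
::::::
::::::
t=12: ::::::
::::::
::Z>::
::Z:Z:
::ZZZ:
::ZZ::
::::::
::::::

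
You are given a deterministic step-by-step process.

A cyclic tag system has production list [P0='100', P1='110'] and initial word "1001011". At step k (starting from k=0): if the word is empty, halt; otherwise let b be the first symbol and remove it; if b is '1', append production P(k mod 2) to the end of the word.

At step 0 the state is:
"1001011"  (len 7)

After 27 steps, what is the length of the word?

gen 0: "1001011"  (len 7)
gen 1: "001011100"  (len 9)
gen 2: "01011100"  (len 8)
gen 3: "1011100"  (len 7)
gen 4: "011100110"  (len 9)
gen 5: "11100110"  (len 8)
gen 6: "1100110110"  (len 10)
gen 7: "100110110100"  (len 12)
gen 8: "00110110100110"  (len 14)
gen 9: "0110110100110"  (len 13)
gen 10: "110110100110"  (len 12)
gen 11: "10110100110100"  (len 14)
gen 12: "0110100110100110"  (len 16)
gen 13: "110100110100110"  (len 15)
gen 14: "10100110100110110"  (len 17)
gen 15: "0100110100110110100"  (len 19)
gen 16: "100110100110110100"  (len 18)
gen 17: "00110100110110100100"  (len 20)
gen 18: "0110100110110100100"  (len 19)
gen 19: "110100110110100100"  (len 18)
gen 20: "10100110110100100110"  (len 20)
gen 21: "0100110110100100110100"  (len 22)
gen 22: "100110110100100110100"  (len 21)
gen 23: "00110110100100110100100"  (len 23)
gen 24: "0110110100100110100100"  (len 22)
gen 25: "110110100100110100100"  (len 21)
gen 26: "10110100100110100100110"  (len 23)
gen 27: "0110100100110100100110100"  (len 25)

25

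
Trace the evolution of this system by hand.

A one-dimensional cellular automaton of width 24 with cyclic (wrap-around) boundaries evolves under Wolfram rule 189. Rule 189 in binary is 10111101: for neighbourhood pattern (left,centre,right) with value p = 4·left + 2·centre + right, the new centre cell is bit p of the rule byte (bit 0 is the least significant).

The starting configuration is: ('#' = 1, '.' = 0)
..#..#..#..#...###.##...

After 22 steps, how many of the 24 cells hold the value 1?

17

gen 0: ..#..#..#..#...###.##...
gen 1: #.##.##.##.###.##.##.###
gen 2: .##.##.##.###.##.##.####
gen 3: ##.##.##.###.##.##.####.
gen 4: #.##.##.###.##.##.####.#
gen 5: .##.##.###.##.##.####.##
gen 6: ##.##.###.##.##.####.##.
gen 7: #.##.###.##.##.####.##.#
gen 8: .##.###.##.##.####.##.##
gen 9: ##.###.##.##.####.##.##.
gen 10: #.###.##.##.####.##.##.#
gen 11: .###.##.##.####.##.##.##
gen 12: ###.##.##.####.##.##.##.
gen 13: ##.##.##.####.##.##.##.#
gen 14: #.##.##.####.##.##.##.##
gen 15: .##.##.####.##.##.##.###
gen 16: ##.##.####.##.##.##.###.
gen 17: #.##.####.##.##.##.###.#
gen 18: .##.####.##.##.##.###.##
gen 19: ##.####.##.##.##.###.##.
gen 20: #.####.##.##.##.###.##.#
gen 21: .####.##.##.##.###.##.##
gen 22: ####.##.##.##.###.##.##.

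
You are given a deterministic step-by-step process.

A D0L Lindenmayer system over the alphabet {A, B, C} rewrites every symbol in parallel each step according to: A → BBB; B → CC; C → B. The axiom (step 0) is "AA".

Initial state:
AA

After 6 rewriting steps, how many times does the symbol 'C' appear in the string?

48

t=0: AA
t=1: BBBBBB
t=2: CCCCCCCCCCCC
t=3: BBBBBBBBBBBB
t=4: CCCCCCCCCCCCCCCCCCCCCCCC
t=5: BBBBBBBBBBBBBBBBBBBBBBBB
t=6: CCCCCCCCCCCCCCCCCCCCCCCCCCCCCCCCCCCCCCCCCCCCCCCC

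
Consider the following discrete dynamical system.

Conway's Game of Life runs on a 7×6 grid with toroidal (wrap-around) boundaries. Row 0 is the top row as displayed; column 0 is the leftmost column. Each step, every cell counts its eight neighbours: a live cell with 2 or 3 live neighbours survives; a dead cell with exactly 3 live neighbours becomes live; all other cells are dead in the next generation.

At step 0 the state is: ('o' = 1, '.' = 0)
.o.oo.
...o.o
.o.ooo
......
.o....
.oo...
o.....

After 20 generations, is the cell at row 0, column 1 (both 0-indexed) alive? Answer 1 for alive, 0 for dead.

step 0: .o.oo.
...o.o
.o.ooo
......
.o....
.oo...
o.....
step 1: o.oooo
.....o
o.oo.o
o.o.o.
.oo...
ooo...
o..o..
step 2: oooo..
......
o.oo..
o...o.
.....o
o..o..
......
step 3: .oo...
o.....
.o.o.o
oo.oo.
o...oo
......
o..o..
step 4: ooo...
o.....
.o.o.o
.o.o..
oo.oo.
o...o.
.oo...
step 5: o.o...
.....o
.o..o.
.o.o.o
oo.oo.
o...o.
..oo.o
step 6: oooooo
oo...o
..o.oo
.o.o.o
.o.o..
o.....
o.oooo
step 7: ......
......
..oo..
.o.o.o
.o..o.
o.....
......
step 8: ......
......
..ooo.
oo.o..
.oo.oo
......
......
step 9: ......
...o..
.oooo.
o.....
.ooooo
......
......
step 10: ......
...oo.
.oooo.
o.....
oooooo
..ooo.
......
step 11: ......
....o.
.oo.oo
......
o.....
o.....
...o..
step 12: ......
...ooo
...ooo
oo...o
......
......
......
step 13: ....o.
...o.o
..oo..
o....o
o.....
......
......
step 14: ....o.
..oo..
o.oo.o
oo...o
o....o
......
......
step 15: ...o..
.oo..o
...o.o
..o...
.o...o
......
......
step 16: ..o...
o.oo..
oo.oo.
o.o.o.
......
......
......
step 17: .ooo..
o...oo
o...o.
o.o.o.
......
......
......
step 18: oooooo
o.o.o.
o...o.
.o.o..
......
......
..o...
step 19: o...o.
..o...
o.o.o.
......
......
......
o.o.oo
step 20: o...o.
......
.o.o..
......
......
.....o
oo.oo.

0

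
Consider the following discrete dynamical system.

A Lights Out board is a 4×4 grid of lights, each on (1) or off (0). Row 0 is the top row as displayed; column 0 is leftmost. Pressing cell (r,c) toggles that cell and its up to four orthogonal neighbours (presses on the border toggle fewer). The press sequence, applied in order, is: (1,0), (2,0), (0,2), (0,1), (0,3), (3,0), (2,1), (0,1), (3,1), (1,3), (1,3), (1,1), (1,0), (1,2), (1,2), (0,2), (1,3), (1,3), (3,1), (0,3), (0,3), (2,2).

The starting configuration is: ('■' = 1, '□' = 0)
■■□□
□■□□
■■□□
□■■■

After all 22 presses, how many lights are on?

9

gen 0: ■■□□
□■□□
■■□□
□■■■
gen 1: □■□□
■□□□
□■□□
□■■■
gen 2: □■□□
□□□□
■□□□
■■■■
gen 3: □□■■
□□■□
■□□□
■■■■
gen 4: ■■□■
□■■□
■□□□
■■■■
gen 5: ■■■□
□■■■
■□□□
■■■■
gen 6: ■■■□
□■■■
□□□□
□□■■
gen 7: ■■■□
□□■■
■■■□
□■■■
gen 8: □□□□
□■■■
■■■□
□■■■
gen 9: □□□□
□■■■
■□■□
■□□■
gen 10: □□□■
□■□□
■□■■
■□□■
gen 11: □□□□
□■■■
■□■□
■□□■
gen 12: □■□□
■□□■
■■■□
■□□■
gen 13: ■■□□
□■□■
□■■□
■□□■
gen 14: ■■■□
□□■□
□■□□
■□□■
gen 15: ■■□□
□■□■
□■■□
■□□■
gen 16: ■□■■
□■■■
□■■□
■□□■
gen 17: ■□■□
□■□□
□■■■
■□□■
gen 18: ■□■■
□■■■
□■■□
■□□■
gen 19: ■□■■
□■■■
□□■□
□■■■
gen 20: ■□□□
□■■□
□□■□
□■■■
gen 21: ■□■■
□■■■
□□■□
□■■■
gen 22: ■□■■
□■□■
□■□■
□■□■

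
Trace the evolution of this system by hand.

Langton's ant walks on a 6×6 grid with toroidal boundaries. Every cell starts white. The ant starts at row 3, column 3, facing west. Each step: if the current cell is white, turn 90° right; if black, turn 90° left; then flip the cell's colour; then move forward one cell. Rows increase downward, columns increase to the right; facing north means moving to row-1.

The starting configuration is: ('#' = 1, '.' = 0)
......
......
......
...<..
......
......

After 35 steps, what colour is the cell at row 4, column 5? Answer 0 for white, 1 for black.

1

0) ......
......
......
...<..
......
......
1) ......
......
...^..
...#..
......
......
2) ......
......
...#>.
...#..
......
......
3) ......
......
...##.
...#v.
......
......
4) ......
......
...##.
...<#.
......
......
5) ......
......
...##.
....#.
...v..
......
6) ......
......
...##.
....#.
..<#..
......
7) ......
......
...##.
..^.#.
..##..
......
8) ......
......
...##.
..#>#.
..##..
......
9) ......
......
...##.
..###.
..#v..
......
10) ......
......
...##.
..###.
..#.>.
......
11) ......
......
...##.
..###.
..#.#.
....v.
12) ......
......
...##.
..###.
..#.#.
...<#.
13) ......
......
...##.
..###.
..#^#.
...##.
14) ......
......
...##.
..###.
..##>.
...##.
15) ......
......
...##.
..##^.
..##..
...##.
16) ......
......
...##.
..#<..
..##..
...##.
17) ......
......
...##.
..#...
..#v..
...##.
18) ......
......
...##.
..#...
..#.>.
...##.
19) ......
......
...##.
..#...
..#.#.
...#v.
20) ......
......
...##.
..#...
..#.#.
...#.>
21) .....v
......
...##.
..#...
..#.#.
...#.#
22) ....<#
......
...##.
..#...
..#.#.
...#.#
23) ....##
......
...##.
..#...
..#.#.
...#^#
24) ....##
......
...##.
..#...
..#.#.
...##>
25) ....##
......
...##.
..#...
..#.#^
...##.
26) ....##
......
...##.
..#...
>.#.##
...##.
27) ....##
......
...##.
..#...
#.#.##
v..##.
28) ....##
......
...##.
..#...
#.#.##
#..##<
29) ....##
......
...##.
..#...
#.#.#^
#..###
30) ....##
......
...##.
..#...
#.#.<.
#..###
31) ....##
......
...##.
..#...
#.#...
#..#v#
32) ....##
......
...##.
..#...
#.#...
#..#.>
33) ....##
......
...##.
..#...
#.#..^
#..#..
34) ....##
......
...##.
..#...
>.#..#
#..#..
35) ....##
......
...##.
^.#...
..#..#
#..#..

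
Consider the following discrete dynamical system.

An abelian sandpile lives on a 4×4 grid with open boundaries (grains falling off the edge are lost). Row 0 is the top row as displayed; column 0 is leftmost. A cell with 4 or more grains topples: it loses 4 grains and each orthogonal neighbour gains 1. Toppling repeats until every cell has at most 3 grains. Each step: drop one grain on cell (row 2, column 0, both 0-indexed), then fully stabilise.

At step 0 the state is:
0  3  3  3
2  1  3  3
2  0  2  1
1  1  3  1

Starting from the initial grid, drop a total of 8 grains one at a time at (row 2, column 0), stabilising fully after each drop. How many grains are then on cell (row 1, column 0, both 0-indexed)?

[0] 0  3  3  3
2  1  3  3
2  0  2  1
1  1  3  1
[1] 0  3  3  3
2  1  3  3
3  0  2  1
1  1  3  1
[2] 0  3  3  3
3  1  3  3
0  1  2  1
2  1  3  1
[3] 0  3  3  3
3  1  3  3
1  1  2  1
2  1  3  1
[4] 0  3  3  3
3  1  3  3
2  1  2  1
2  1  3  1
[5] 0  3  3  3
3  1  3  3
3  1  2  1
2  1  3  1
[6] 1  3  3  3
0  2  3  3
1  2  2  1
3  1  3  1
[7] 1  3  3  3
0  2  3  3
2  2  2  1
3  1  3  1
[8] 1  3  3  3
0  2  3  3
3  2  2  1
3  1  3  1

0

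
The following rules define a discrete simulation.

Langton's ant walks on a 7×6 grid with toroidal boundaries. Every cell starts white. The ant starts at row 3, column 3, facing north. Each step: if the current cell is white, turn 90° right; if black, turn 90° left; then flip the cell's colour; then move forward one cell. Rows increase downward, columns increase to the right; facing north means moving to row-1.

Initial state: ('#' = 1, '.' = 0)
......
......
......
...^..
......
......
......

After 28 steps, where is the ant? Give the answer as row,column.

5,1

gen 0: ......
......
......
...^..
......
......
......
gen 1: ......
......
......
...#>.
......
......
......
gen 2: ......
......
......
...##.
....v.
......
......
gen 3: ......
......
......
...##.
...<#.
......
......
gen 4: ......
......
......
...^#.
...##.
......
......
gen 5: ......
......
......
..<.#.
...##.
......
......
gen 6: ......
......
..^...
..#.#.
...##.
......
......
gen 7: ......
......
..#>..
..#.#.
...##.
......
......
gen 8: ......
......
..##..
..#v#.
...##.
......
......
gen 9: ......
......
..##..
..<##.
...##.
......
......
gen 10: ......
......
..##..
...##.
..v##.
......
......
gen 11: ......
......
..##..
...##.
.<###.
......
......
gen 12: ......
......
..##..
.^.##.
.####.
......
......
gen 13: ......
......
..##..
.#>##.
.####.
......
......
gen 14: ......
......
..##..
.####.
.#v##.
......
......
gen 15: ......
......
..##..
.####.
.#.>#.
......
......
gen 16: ......
......
..##..
.##^#.
.#..#.
......
......
gen 17: ......
......
..##..
.#<.#.
.#..#.
......
......
gen 18: ......
......
..##..
.#..#.
.#v.#.
......
......
gen 19: ......
......
..##..
.#..#.
.<#.#.
......
......
gen 20: ......
......
..##..
.#..#.
..#.#.
.v....
......
gen 21: ......
......
..##..
.#..#.
..#.#.
<#....
......
gen 22: ......
......
..##..
.#..#.
^.#.#.
##....
......
gen 23: ......
......
..##..
.#..#.
#>#.#.
##....
......
gen 24: ......
......
..##..
.#..#.
###.#.
#v....
......
gen 25: ......
......
..##..
.#..#.
###.#.
#.>...
......
gen 26: ......
......
..##..
.#..#.
###.#.
#.#...
..v...
gen 27: ......
......
..##..
.#..#.
###.#.
#.#...
.<#...
gen 28: ......
......
..##..
.#..#.
###.#.
#^#...
.##...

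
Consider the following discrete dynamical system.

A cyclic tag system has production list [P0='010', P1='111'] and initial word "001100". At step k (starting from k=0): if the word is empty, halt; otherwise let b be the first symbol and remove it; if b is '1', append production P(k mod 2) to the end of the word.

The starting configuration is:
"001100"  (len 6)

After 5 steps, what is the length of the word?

7

t=0: "001100"  (len 6)
t=1: "01100"  (len 5)
t=2: "1100"  (len 4)
t=3: "100010"  (len 6)
t=4: "00010111"  (len 8)
t=5: "0010111"  (len 7)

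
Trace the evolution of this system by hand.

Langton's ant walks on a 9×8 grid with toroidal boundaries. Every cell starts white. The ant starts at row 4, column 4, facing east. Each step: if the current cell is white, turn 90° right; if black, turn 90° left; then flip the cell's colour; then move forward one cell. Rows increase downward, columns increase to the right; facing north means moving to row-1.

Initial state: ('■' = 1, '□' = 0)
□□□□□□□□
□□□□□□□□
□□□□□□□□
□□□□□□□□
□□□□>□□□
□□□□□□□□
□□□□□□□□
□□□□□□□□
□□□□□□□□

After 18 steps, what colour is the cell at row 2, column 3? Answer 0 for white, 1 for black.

1

[0] □□□□□□□□
□□□□□□□□
□□□□□□□□
□□□□□□□□
□□□□>□□□
□□□□□□□□
□□□□□□□□
□□□□□□□□
□□□□□□□□
[1] □□□□□□□□
□□□□□□□□
□□□□□□□□
□□□□□□□□
□□□□■□□□
□□□□v□□□
□□□□□□□□
□□□□□□□□
□□□□□□□□
[2] □□□□□□□□
□□□□□□□□
□□□□□□□□
□□□□□□□□
□□□□■□□□
□□□<■□□□
□□□□□□□□
□□□□□□□□
□□□□□□□□
[3] □□□□□□□□
□□□□□□□□
□□□□□□□□
□□□□□□□□
□□□^■□□□
□□□■■□□□
□□□□□□□□
□□□□□□□□
□□□□□□□□
[4] □□□□□□□□
□□□□□□□□
□□□□□□□□
□□□□□□□□
□□□■>□□□
□□□■■□□□
□□□□□□□□
□□□□□□□□
□□□□□□□□
[5] □□□□□□□□
□□□□□□□□
□□□□□□□□
□□□□^□□□
□□□■□□□□
□□□■■□□□
□□□□□□□□
□□□□□□□□
□□□□□□□□
[6] □□□□□□□□
□□□□□□□□
□□□□□□□□
□□□□■>□□
□□□■□□□□
□□□■■□□□
□□□□□□□□
□□□□□□□□
□□□□□□□□
[7] □□□□□□□□
□□□□□□□□
□□□□□□□□
□□□□■■□□
□□□■□v□□
□□□■■□□□
□□□□□□□□
□□□□□□□□
□□□□□□□□
[8] □□□□□□□□
□□□□□□□□
□□□□□□□□
□□□□■■□□
□□□■<■□□
□□□■■□□□
□□□□□□□□
□□□□□□□□
□□□□□□□□
[9] □□□□□□□□
□□□□□□□□
□□□□□□□□
□□□□^■□□
□□□■■■□□
□□□■■□□□
□□□□□□□□
□□□□□□□□
□□□□□□□□
[10] □□□□□□□□
□□□□□□□□
□□□□□□□□
□□□<□■□□
□□□■■■□□
□□□■■□□□
□□□□□□□□
□□□□□□□□
□□□□□□□□
[11] □□□□□□□□
□□□□□□□□
□□□^□□□□
□□□■□■□□
□□□■■■□□
□□□■■□□□
□□□□□□□□
□□□□□□□□
□□□□□□□□
[12] □□□□□□□□
□□□□□□□□
□□□■>□□□
□□□■□■□□
□□□■■■□□
□□□■■□□□
□□□□□□□□
□□□□□□□□
□□□□□□□□
[13] □□□□□□□□
□□□□□□□□
□□□■■□□□
□□□■v■□□
□□□■■■□□
□□□■■□□□
□□□□□□□□
□□□□□□□□
□□□□□□□□
[14] □□□□□□□□
□□□□□□□□
□□□■■□□□
□□□<■■□□
□□□■■■□□
□□□■■□□□
□□□□□□□□
□□□□□□□□
□□□□□□□□
[15] □□□□□□□□
□□□□□□□□
□□□■■□□□
□□□□■■□□
□□□v■■□□
□□□■■□□□
□□□□□□□□
□□□□□□□□
□□□□□□□□
[16] □□□□□□□□
□□□□□□□□
□□□■■□□□
□□□□■■□□
□□□□>■□□
□□□■■□□□
□□□□□□□□
□□□□□□□□
□□□□□□□□
[17] □□□□□□□□
□□□□□□□□
□□□■■□□□
□□□□^■□□
□□□□□■□□
□□□■■□□□
□□□□□□□□
□□□□□□□□
□□□□□□□□
[18] □□□□□□□□
□□□□□□□□
□□□■■□□□
□□□<□■□□
□□□□□■□□
□□□■■□□□
□□□□□□□□
□□□□□□□□
□□□□□□□□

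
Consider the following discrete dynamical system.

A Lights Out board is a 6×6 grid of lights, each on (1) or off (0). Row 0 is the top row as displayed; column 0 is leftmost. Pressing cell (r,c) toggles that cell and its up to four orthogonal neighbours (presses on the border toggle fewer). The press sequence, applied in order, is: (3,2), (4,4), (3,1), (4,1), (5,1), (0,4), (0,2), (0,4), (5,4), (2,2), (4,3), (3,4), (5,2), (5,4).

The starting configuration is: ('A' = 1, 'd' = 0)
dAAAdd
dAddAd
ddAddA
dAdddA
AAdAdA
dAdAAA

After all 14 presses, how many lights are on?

gen 0: dAAAdd
dAddAd
ddAddA
dAdddA
AAdAdA
dAdAAA
gen 1: dAAAdd
dAddAd
dddddA
ddAAdA
AAAAdA
dAdAAA
gen 2: dAAAdd
dAddAd
dddddA
ddAAAA
AAAdAd
dAdAdA
gen 3: dAAAdd
dAddAd
dAdddA
AAdAAA
AdAdAd
dAdAdA
gen 4: dAAAdd
dAddAd
dAdddA
AddAAA
dAddAd
dddAdA
gen 5: dAAAdd
dAddAd
dAdddA
AddAAA
ddddAd
AAAAdA
gen 6: dAAdAA
dAdddd
dAdddA
AddAAA
ddddAd
AAAAdA
gen 7: dddAAA
dAAddd
dAdddA
AddAAA
ddddAd
AAAAdA
gen 8: dddddd
dAAdAd
dAdddA
AddAAA
ddddAd
AAAAdA
gen 9: dddddd
dAAdAd
dAdddA
AddAAA
dddddd
AAAdAd
gen 10: dddddd
dAddAd
ddAAdA
AdAAAA
dddddd
AAAdAd
gen 11: dddddd
dAddAd
ddAAdA
AdAdAA
ddAAAd
AAAAAd
gen 12: dddddd
dAddAd
ddAAAA
AdAAdd
ddAAdd
AAAAAd
gen 13: dddddd
dAddAd
ddAAAA
AdAAdd
dddAdd
AdddAd
gen 14: dddddd
dAddAd
ddAAAA
AdAAdd
dddAAd
AddAdA

14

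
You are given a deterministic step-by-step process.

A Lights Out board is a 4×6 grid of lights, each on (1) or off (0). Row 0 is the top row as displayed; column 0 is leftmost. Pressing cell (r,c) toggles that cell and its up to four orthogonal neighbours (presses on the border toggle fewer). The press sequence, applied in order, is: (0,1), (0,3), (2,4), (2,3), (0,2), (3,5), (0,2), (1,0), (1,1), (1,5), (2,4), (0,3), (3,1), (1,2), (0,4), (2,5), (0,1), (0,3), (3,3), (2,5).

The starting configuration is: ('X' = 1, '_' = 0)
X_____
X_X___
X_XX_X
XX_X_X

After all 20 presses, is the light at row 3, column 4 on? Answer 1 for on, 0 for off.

k=0  X_____
X_X___
X_XX_X
XX_X_X
k=1  _XX___
XXX___
X_XX_X
XX_X_X
k=2  _X_XX_
XXXX__
X_XX_X
XX_X_X
k=3  _X_XX_
XXXXX_
X_X_X_
XX_XXX
k=4  _X_XX_
XXX_X_
X__X__
XX__XX
k=5  __X_X_
XX__X_
X__X__
XX__XX
k=6  __X_X_
XX__X_
X__X_X
XX____
k=7  _X_XX_
XXX_X_
X__X_X
XX____
k=8  XX_XX_
__X_X_
___X_X
XX____
k=9  X__XX_
XX__X_
_X_X_X
XX____
k=10  X__XXX
XX___X
_X_X__
XX____
k=11  X__XXX
XX__XX
_X__XX
XX__X_
k=12  X_X__X
XX_XXX
_X__XX
XX__X_
k=13  X_X__X
XX_XXX
____XX
__X_X_
k=14  X____X
X_X_XX
__X_XX
__X_X_
k=15  X__XX_
X_X__X
__X_XX
__X_X_
k=16  X__XX_
X_X___
__X___
__X_XX
k=17  _XXXX_
XXX___
__X___
__X_XX
k=18  _X____
XXXX__
__X___
__X_XX
k=19  _X____
XXXX__
__XX__
___X_X
k=20  _X____
XXXX_X
__XXXX
___X__

0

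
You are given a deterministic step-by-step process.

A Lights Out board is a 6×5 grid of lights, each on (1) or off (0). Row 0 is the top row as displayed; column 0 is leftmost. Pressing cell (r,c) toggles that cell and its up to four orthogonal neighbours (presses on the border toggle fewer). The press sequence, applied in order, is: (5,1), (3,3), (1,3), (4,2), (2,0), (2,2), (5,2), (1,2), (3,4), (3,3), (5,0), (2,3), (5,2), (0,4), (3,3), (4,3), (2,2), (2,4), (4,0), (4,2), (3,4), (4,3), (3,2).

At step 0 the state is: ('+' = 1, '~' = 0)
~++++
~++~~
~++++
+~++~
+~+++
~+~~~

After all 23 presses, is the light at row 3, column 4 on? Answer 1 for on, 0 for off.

gen 0: ~++++
~++~~
~++++
+~++~
+~+++
~+~~~
gen 1: ~++++
~++~~
~++++
+~++~
+++++
+~+~~
gen 2: ~++++
~++~~
~++~+
+~~~+
+++~+
+~+~~
gen 3: ~++~+
~+~++
~++++
+~~~+
+++~+
+~+~~
gen 4: ~++~+
~+~++
~++++
+~+~+
+~~++
+~~~~
gen 5: ~++~+
++~++
+~+++
~~+~+
+~~++
+~~~~
gen 6: ~++~+
+++++
++~~+
~~~~+
+~~++
+~~~~
gen 7: ~++~+
+++++
++~~+
~~~~+
+~+++
++++~
gen 8: ~+~~+
+~~~+
+++~+
~~~~+
+~+++
++++~
gen 9: ~+~~+
+~~~+
+++~~
~~~+~
+~++~
++++~
gen 10: ~+~~+
+~~~+
++++~
~~+~+
+~+~~
++++~
gen 11: ~+~~+
+~~~+
++++~
~~+~+
~~+~~
~~++~
gen 12: ~+~~+
+~~++
++~~+
~~+++
~~+~~
~~++~
gen 13: ~+~~+
+~~++
++~~+
~~+++
~~~~~
~+~~~
gen 14: ~+~+~
+~~+~
++~~+
~~+++
~~~~~
~+~~~
gen 15: ~+~+~
+~~+~
++~++
~~~~~
~~~+~
~+~~~
gen 16: ~+~+~
+~~+~
++~++
~~~+~
~~+~+
~+~+~
gen 17: ~+~+~
+~++~
+~+~+
~~++~
~~+~+
~+~+~
gen 18: ~+~+~
+~+++
+~++~
~~+++
~~+~+
~+~+~
gen 19: ~+~+~
+~+++
+~++~
+~+++
+++~+
++~+~
gen 20: ~+~+~
+~+++
+~++~
+~~++
+~~++
++++~
gen 21: ~+~+~
+~+++
+~+++
+~~~~
+~~+~
++++~
gen 22: ~+~+~
+~+++
+~+++
+~~+~
+~+~+
+++~~
gen 23: ~+~+~
+~+++
+~~++
+++~~
+~~~+
+++~~

0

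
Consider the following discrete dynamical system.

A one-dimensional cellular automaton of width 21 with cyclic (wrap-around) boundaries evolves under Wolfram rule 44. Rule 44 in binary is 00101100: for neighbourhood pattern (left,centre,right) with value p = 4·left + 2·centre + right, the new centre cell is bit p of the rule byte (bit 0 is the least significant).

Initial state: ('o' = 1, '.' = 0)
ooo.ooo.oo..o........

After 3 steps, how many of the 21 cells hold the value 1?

4

0) ooo.ooo.oo..o........
1) o..oo..oo...o........
2) o..o...o....o........
3) o..o...o....o........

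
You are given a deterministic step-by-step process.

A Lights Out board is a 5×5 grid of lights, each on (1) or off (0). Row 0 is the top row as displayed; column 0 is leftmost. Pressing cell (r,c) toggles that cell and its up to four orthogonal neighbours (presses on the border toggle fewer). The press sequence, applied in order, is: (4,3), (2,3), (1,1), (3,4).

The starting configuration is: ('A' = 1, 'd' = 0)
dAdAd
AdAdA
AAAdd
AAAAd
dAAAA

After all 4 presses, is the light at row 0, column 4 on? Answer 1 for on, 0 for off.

0

0) dAdAd
AdAdA
AAAdd
AAAAd
dAAAA
1) dAdAd
AdAdA
AAAdd
AAAdd
dAddd
2) dAdAd
AdAAA
AAdAA
AAAAd
dAddd
3) dddAd
dAdAA
AddAA
AAAAd
dAddd
4) dddAd
dAdAA
AddAd
AAAdA
dAddA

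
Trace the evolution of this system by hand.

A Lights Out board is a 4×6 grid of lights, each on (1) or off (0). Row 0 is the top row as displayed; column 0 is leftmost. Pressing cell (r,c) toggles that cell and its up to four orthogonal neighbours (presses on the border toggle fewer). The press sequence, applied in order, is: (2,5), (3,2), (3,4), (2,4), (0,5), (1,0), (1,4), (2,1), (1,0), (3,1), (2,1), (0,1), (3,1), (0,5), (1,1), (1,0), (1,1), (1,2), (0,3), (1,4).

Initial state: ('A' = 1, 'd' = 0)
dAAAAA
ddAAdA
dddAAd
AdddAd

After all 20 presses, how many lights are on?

0) dAAAAA
ddAAdA
dddAAd
AdddAd
1) dAAAAA
ddAAdd
dddAdA
AdddAA
2) dAAAAA
ddAAdd
ddAAdA
AAAAAA
3) dAAAAA
ddAAdd
ddAAAA
AAAddd
4) dAAAAA
ddAAAd
ddAddd
AAAdAd
5) dAAAdd
ddAAAA
ddAddd
AAAdAd
6) AAAAdd
AAAAAA
AdAddd
AAAdAd
7) AAAAAd
AAAddd
AdAdAd
AAAdAd
8) AAAAAd
AdAddd
dAddAd
AdAdAd
9) dAAAAd
dAAddd
AAddAd
AdAdAd
10) dAAAAd
dAAddd
AdddAd
dAddAd
11) dAAAAd
ddAddd
dAAdAd
ddddAd
12) AddAAd
dAAddd
dAAdAd
ddddAd
13) AddAAd
dAAddd
ddAdAd
AAAdAd
14) AddAdA
dAAddA
ddAdAd
AAAdAd
15) AAdAdA
AddddA
dAAdAd
AAAdAd
16) dAdAdA
dAdddA
AAAdAd
AAAdAd
17) dddAdA
AdAddA
AdAdAd
AAAdAd
18) ddAAdA
AAdAdA
AdddAd
AAAdAd
19) ddddAA
AAdddA
AdddAd
AAAdAd
20) dddddA
AAdAAd
Addddd
AAAdAd

10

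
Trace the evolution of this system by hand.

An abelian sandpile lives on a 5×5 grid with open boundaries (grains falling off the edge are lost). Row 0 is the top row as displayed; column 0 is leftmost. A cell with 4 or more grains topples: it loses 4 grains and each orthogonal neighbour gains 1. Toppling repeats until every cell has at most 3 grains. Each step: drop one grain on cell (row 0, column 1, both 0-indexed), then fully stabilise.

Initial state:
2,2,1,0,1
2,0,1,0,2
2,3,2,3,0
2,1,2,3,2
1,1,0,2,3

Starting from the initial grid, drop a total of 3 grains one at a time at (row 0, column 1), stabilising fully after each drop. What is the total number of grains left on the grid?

40

step 0: 2,2,1,0,1
2,0,1,0,2
2,3,2,3,0
2,1,2,3,2
1,1,0,2,3
step 1: 2,3,1,0,1
2,0,1,0,2
2,3,2,3,0
2,1,2,3,2
1,1,0,2,3
step 2: 3,0,2,0,1
2,1,1,0,2
2,3,2,3,0
2,1,2,3,2
1,1,0,2,3
step 3: 3,1,2,0,1
2,1,1,0,2
2,3,2,3,0
2,1,2,3,2
1,1,0,2,3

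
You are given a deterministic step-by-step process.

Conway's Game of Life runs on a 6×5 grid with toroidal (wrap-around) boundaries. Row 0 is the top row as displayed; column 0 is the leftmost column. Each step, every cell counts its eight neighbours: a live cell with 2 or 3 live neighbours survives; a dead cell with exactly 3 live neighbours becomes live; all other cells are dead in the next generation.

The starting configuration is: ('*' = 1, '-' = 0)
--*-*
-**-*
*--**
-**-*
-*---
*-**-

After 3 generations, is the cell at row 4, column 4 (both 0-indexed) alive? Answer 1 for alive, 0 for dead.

1

gen 0: --*-*
-**-*
*--**
-**-*
-*---
*-**-
gen 1: ----*
-**--
-----
-**-*
----*
*-***
gen 2: ----*
-----
*--*-
*--*-
-----
*----
gen 3: -----
----*
-----
-----
----*
-----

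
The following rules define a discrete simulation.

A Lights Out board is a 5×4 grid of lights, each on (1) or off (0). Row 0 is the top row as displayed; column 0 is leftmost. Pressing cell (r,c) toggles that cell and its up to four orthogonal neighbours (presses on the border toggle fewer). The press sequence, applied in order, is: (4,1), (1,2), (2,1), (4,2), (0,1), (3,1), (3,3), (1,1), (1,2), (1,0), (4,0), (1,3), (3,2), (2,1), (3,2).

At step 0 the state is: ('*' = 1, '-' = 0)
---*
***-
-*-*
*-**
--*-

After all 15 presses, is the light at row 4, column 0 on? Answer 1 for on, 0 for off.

[0] ---*
***-
-*-*
*-**
--*-
[1] ---*
***-
-*-*
****
**--
[2] --**
*--*
-***
****
**--
[3] --**
**-*
*--*
*-**
**--
[4] --**
**-*
*--*
*--*
*-**
[5] **-*
*--*
*--*
*--*
*-**
[6] **-*
*--*
**-*
-***
****
[7] **-*
*--*
**--
-*--
***-
[8] *--*
-***
*---
-*--
***-
[9] *-**
----
*-*-
-*--
***-
[10] --**
**--
--*-
-*--
***-
[11] --**
**--
--*-
**--
--*-
[12] --*-
****
--**
**--
--*-
[13] --*-
****
---*
*-**
----
[14] --*-
*-**
****
****
----
[15] --*-
*-**
**-*
*---
--*-

0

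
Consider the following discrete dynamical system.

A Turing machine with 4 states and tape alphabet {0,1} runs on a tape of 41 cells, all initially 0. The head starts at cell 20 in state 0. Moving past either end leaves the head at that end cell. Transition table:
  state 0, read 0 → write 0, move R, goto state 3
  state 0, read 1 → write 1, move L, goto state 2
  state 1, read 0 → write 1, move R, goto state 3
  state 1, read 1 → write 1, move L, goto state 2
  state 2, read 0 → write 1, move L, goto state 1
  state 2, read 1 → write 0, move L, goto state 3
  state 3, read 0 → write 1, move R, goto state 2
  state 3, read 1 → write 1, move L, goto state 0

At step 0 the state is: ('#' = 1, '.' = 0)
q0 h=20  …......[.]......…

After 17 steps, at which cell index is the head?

13

0) q0 h=20  …......[.]......…
1) q3 h=21  …......[.]......…
2) q2 h=22  ….....#[.]......…
3) q1 h=21  …......[#]#.....…
4) q2 h=20  …......[.]##....…
5) q1 h=19  …......[.]###...…
6) q3 h=20  ….....#[#]##....…
7) q0 h=19  …......[#]###...…
8) q2 h=18  …......[.]####..…
9) q1 h=17  …......[.]#####.…
10) q3 h=18  ….....#[#]####..…
11) q0 h=17  …......[#]#####.…
12) q2 h=16  …......[.]######…
13) q1 h=15  …......[.]######…
14) q3 h=16  ….....#[#]######…
15) q0 h=15  …......[#]######…
16) q2 h=14  …......[.]######…
17) q1 h=13  …......[.]######…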